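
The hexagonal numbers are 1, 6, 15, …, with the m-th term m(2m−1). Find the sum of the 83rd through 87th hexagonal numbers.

71845

Σ i(2i−1) = 2Σi² − Σi over i = 83..87.
Σi = 3828 − 3403 = 425 and Σi² = 223300 − 187165 = 36135.
2·36135 − 1·425 = 71845.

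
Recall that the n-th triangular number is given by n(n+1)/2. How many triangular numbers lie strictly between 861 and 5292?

The n-th triangular number is n(n+1)/2.
Smallest index with value > 861: n = 42 (giving 903).
Largest index with value < 5292: n = 102 (giving 5253).
Indices 42 through 102: 61 terms.

61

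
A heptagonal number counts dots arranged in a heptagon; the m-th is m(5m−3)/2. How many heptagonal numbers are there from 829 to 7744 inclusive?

The n-th heptagonal number is n(5n−3)/2.
Smallest index with value ≥ 829: n = 19 (giving 874).
Largest index with value ≤ 7744: n = 55 (giving 7480).
Indices 19 through 55: 37 terms.

37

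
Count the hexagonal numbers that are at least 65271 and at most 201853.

The n-th hexagonal number is n(2n−1).
Smallest index with value ≥ 65271: n = 181 (giving 65341).
Largest index with value ≤ 201853: n = 317 (giving 200661).
Indices 181 through 317: 137 terms.

137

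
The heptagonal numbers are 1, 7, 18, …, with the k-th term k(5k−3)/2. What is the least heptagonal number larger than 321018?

321664

Solve n(5n−3)/2 > 321018 for integer n.
The largest n with value ≤ 321018 is 358 (since 319873 ≤ 321018 < 321664), so the first above is n = 359, value 321664.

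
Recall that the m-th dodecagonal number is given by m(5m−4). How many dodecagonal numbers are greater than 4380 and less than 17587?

29

The n-th dodecagonal number is n(5n−4).
Smallest index with value > 4380: n = 31 (giving 4681).
Largest index with value < 17587: n = 59 (giving 17169).
Indices 31 through 59: 29 terms.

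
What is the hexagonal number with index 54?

The 54th hexagonal number is n(2n−1) with n = 54.
54·(2·54 − 1) = 54·107 = 5778.

5778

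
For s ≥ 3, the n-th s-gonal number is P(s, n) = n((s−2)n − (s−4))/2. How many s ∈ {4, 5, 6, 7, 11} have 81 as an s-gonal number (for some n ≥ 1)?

s = 4: P(4, 9) = 81. ✓
s = 5: P(5, 7) = 70 and P(5, 8) = 92; 81 is not s-gonal.
s = 6: P(6, 6) = 66 and P(6, 7) = 91; 81 is not s-gonal.
s = 7: P(7, 6) = 81. ✓
s = 11: P(11, 4) = 58 and P(11, 5) = 95; 81 is not s-gonal.
Hits: s ∈ {4, 7} → 2.

2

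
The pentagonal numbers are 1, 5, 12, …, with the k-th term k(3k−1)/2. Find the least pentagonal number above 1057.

1080

Solve n(3n−1)/2 > 1057 for integer n.
The largest n with value ≤ 1057 is 26 (since 1001 ≤ 1057 < 1080), so the first above is n = 27, value 1080.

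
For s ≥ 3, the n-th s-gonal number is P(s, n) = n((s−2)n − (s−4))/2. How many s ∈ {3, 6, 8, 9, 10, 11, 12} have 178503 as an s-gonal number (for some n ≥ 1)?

s = 3: P(3, 597) = 178503. ✓
s = 6: P(6, 299) = 178503. ✓
s = 8: P(8, 244) = 178120 and P(8, 245) = 179585; 178503 is not s-gonal.
s = 9: P(9, 226) = 178201 and P(9, 227) = 179784; 178503 is not s-gonal.
s = 10: P(10, 211) = 177451 and P(10, 212) = 179140; 178503 is not s-gonal.
s = 11: P(11, 199) = 177508 and P(11, 200) = 179300; 178503 is not s-gonal.
s = 12: P(12, 189) = 177849 and P(12, 190) = 179740; 178503 is not s-gonal.
Hits: s ∈ {3, 6} → 2.

2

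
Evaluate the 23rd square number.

The 23rd square number is n² with n = 23.
23² = 529.

529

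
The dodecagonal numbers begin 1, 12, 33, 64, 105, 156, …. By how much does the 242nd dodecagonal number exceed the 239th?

7203

242·(5·242 − 4) = 291852 and 239·(5·239 − 4) = 284649.
Difference: 291852 − 284649 = 7203.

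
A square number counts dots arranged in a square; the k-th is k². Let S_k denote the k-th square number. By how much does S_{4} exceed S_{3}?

n² − (n−1)² = 2n − 1, so 4² − 3² = 2·4 − 1 = 7.

7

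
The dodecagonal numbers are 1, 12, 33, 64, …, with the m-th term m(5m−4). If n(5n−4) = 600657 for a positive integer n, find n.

347

Set n(5n−4) = 600657, giving 5n² − 4n − 600657 = 0.
The discriminant is 16 + 20·600657 = 12013156, and √12013156 = 3466.
So n = (4 + 3466) / 10 = 3470/10 = 347.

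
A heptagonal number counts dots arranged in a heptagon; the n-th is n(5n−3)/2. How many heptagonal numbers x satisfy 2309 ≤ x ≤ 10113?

33

The n-th heptagonal number is n(5n−3)/2.
Smallest index with value ≥ 2309: n = 31 (giving 2356).
Largest index with value ≤ 10113: n = 63 (giving 9828).
Indices 31 through 63: 33 terms.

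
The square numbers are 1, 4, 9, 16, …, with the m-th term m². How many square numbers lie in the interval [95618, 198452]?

136

The n-th square number is n².
Smallest index with value ≥ 95618: n = 310 (giving 96100).
Largest index with value ≤ 198452: n = 445 (giving 198025).
Indices 310 through 445: 136 terms.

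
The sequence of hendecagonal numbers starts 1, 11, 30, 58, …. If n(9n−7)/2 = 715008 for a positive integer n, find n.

399

Set n(9n−7)/2 = 715008, giving 9n² − 7n − 1430016 = 0.
So n = (7 + 7175) / 18 = 7182/18 = 399.
Check: 399·(9·399 − 7)/2 = 715008. ✓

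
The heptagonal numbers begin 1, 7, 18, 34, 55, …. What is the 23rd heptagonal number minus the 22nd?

111

Consecutive heptagonal numbers differ by 5n − 4: here 5·23 − 4 = 111.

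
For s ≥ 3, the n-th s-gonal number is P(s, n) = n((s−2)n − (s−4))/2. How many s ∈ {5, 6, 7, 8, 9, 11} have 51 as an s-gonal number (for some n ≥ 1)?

1

s = 5: P(5, 6) = 51. ✓
s = 6: P(6, 5) = 45 and P(6, 6) = 66; 51 is not s-gonal.
s = 7: P(7, 4) = 34 and P(7, 5) = 55; 51 is not s-gonal.
s = 8: P(8, 4) = 40 and P(8, 5) = 65; 51 is not s-gonal.
s = 9: P(9, 4) = 46 and P(9, 5) = 75; 51 is not s-gonal.
s = 11: P(11, 3) = 30 and P(11, 4) = 58; 51 is not s-gonal.
Hits: s ∈ {5} → 1.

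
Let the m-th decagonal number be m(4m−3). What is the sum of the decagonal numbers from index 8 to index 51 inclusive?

177650

Σ i(4i−3) = 4Σi² − 3Σi over i = 8..51.
Σi = 1326 − 28 = 1298 and Σi² = 45526 − 140 = 45386.
4·45386 − 3·1298 = 177650.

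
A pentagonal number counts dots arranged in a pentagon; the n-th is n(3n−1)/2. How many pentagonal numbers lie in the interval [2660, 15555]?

The n-th pentagonal number is n(3n−1)/2.
Smallest index with value ≥ 2660: n = 43 (giving 2752).
Largest index with value ≤ 15555: n = 102 (giving 15555).
Indices 43 through 102: 60 terms.

60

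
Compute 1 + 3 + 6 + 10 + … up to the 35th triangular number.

Σ i(i+1)/2 = (Σi² + Σi) / 2 over i = 1..35.
Σi = 630 and Σi² = 14910.
(1·14910 + 1·630) / 2 = 15540/2 = 7770.

7770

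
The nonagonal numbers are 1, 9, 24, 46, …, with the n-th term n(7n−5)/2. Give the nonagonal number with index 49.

8281

49·(7·49 − 5)/2 = 49·338/2 = 49·169 = 8281.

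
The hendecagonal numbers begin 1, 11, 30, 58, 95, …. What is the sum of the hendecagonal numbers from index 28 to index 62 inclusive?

329490

Σ i(9i−7)/2 = (9Σi² − 7Σi) / 2 over i = 28..62.
Σi = 1953 − 378 = 1575 and Σi² = 81375 − 6930 = 74445.
(9·74445 − 7·1575) / 2 = 658980/2 = 329490.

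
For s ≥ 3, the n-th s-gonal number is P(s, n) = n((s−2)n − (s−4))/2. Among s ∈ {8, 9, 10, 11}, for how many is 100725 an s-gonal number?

s = 8: P(8, 183) = 100101 and P(8, 184) = 101200; 100725 is not s-gonal.
s = 9: P(9, 170) = 100725. ✓
s = 10: P(10, 159) = 100647 and P(10, 160) = 101920; 100725 is not s-gonal.
s = 11: P(11, 150) = 100725. ✓
Hits: s ∈ {9, 11} → 2.

2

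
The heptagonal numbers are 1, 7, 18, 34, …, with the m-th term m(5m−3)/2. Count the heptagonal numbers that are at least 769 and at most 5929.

32

The n-th heptagonal number is n(5n−3)/2.
Smallest index with value ≥ 769: n = 18 (giving 783).
Largest index with value ≤ 5929: n = 49 (giving 5929).
Indices 18 through 49: 32 terms.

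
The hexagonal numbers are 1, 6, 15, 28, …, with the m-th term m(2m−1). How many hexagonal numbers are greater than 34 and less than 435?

10

The n-th hexagonal number is n(2n−1).
Smallest index with value > 34: n = 5 (giving 45).
Largest index with value < 435: n = 14 (giving 378).
Indices 5 through 14: 10 terms.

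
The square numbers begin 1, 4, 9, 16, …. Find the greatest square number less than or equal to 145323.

Solve n² ≤ 145323 for integer n.
n = 381 gives 145161 ≤ 145323, while n = 382 gives 145924 > 145323; so the answer is 145161.

145161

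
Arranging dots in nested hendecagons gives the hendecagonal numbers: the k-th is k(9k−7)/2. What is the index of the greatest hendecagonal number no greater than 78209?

Solve n(9n−7)/2 ≤ 78209 for integer n.
n = 132 gives 77946 ≤ 78209, while n = 133 gives 79135 > 78209; so the answer is index 132.

132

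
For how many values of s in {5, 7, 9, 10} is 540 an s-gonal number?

s = 5: P(5, 19) = 532 and P(5, 20) = 590; 540 is not s-gonal.
s = 7: P(7, 15) = 540. ✓
s = 9: P(9, 12) = 474 and P(9, 13) = 559; 540 is not s-gonal.
s = 10: P(10, 12) = 540. ✓
Hits: s ∈ {7, 10} → 2.

2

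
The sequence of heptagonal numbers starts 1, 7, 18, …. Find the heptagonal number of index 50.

The 50th heptagonal number is n(5n−3)/2 with n = 50.
50·(5·50 − 3)/2 = 50·247/2 = 6175.

6175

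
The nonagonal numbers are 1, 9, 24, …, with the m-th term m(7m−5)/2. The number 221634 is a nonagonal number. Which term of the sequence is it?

Set n(7n−5)/2 = 221634, giving 7n² − 5n − 443268 = 0.
The discriminant is 25 + 56·221634 = 12411529, and √12411529 = 3523.
So n = (5 + 3523) / 14 = 3528/14 = 252.

252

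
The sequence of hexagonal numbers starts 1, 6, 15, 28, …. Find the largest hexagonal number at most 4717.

4560

Solve n(2n−1) ≤ 4717 for integer n.
n = 48 gives 4560 ≤ 4717, while n = 49 gives 4753 > 4717; so the answer is 4560.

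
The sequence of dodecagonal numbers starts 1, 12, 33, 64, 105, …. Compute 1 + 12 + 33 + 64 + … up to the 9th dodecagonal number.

Σ i(5i−4) = 5Σi² − 4Σi over i = 1..9.
Σi = 45 and Σi² = 285.
5·285 − 4·45 = 1245.

1245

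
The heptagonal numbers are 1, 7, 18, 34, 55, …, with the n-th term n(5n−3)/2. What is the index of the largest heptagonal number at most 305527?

Solve n(5n−3)/2 ≤ 305527 for integer n.
n = 349 gives 303979 ≤ 305527, while n = 350 gives 305725 > 305527; so the answer is index 349.

349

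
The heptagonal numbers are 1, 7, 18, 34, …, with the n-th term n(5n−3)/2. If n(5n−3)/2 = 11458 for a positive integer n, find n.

Set n(5n−3)/2 = 11458, giving 5n² − 3n − 22916 = 0.
The discriminant is 9 + 40·11458 = 458329, and √458329 = 677.
So n = (3 + 677) / 10 = 680/10 = 68.

68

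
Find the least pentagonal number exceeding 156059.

156332

Solve n(3n−1)/2 > 156059 for integer n.
The largest n with value ≤ 156059 is 322 (since 155365 ≤ 156059 < 156332), so the first above is n = 323, value 156332.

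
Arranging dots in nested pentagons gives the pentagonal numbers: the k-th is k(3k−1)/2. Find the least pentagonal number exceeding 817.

Solve n(3n−1)/2 > 817 for integer n.
The largest n with value ≤ 817 is 23 (since 782 ≤ 817 < 852), so the first above is n = 24, value 852.

852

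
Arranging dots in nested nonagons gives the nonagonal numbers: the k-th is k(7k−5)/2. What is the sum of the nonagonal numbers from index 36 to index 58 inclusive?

178664

Σ i(7i−5)/2 = (7Σi² − 5Σi) / 2 over i = 36..58.
Σi = 1711 − 630 = 1081 and Σi² = 66729 − 14910 = 51819.
(7·51819 − 5·1081) / 2 = 357328/2 = 178664.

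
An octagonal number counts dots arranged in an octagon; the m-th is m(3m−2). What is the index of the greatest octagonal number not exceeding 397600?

364

Solve n(3n−2) ≤ 397600 for integer n.
n = 364 gives 396760 ≤ 397600, while n = 365 gives 398945 > 397600; so the answer is index 364.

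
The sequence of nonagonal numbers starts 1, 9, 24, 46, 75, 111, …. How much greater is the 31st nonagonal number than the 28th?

612

31·(7·31 − 5)/2 = 3286 and 28·(7·28 − 5)/2 = 2674.
Difference: 3286 − 2674 = 612.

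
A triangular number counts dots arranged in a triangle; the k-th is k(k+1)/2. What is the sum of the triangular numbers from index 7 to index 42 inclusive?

13188

Σ i(i+1)/2 = (Σi² + Σi) / 2 over i = 7..42.
Σi = 903 − 21 = 882 and Σi² = 25585 − 91 = 25494.
(1·25494 + 1·882) / 2 = 26376/2 = 13188.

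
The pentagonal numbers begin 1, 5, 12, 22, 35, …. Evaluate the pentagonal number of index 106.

The 106th pentagonal number is n(3n−1)/2 with n = 106.
106·(3·106 − 1)/2 = 106·317/2 = 16801.

16801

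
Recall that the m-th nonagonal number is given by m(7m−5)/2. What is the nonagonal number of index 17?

The 17th nonagonal number is n(7n−5)/2 with n = 17.
17·(7·17 − 5)/2 = 17·114/2 = 17·57 = 969.

969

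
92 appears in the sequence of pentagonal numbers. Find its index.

Set n(3n−1)/2 = 92, giving 3n² − n − 184 = 0.
The discriminant is 1 + 24·92 = 2209, and √2209 = 47.
So n = (1 + 47) / 6 = 48/6 = 8.

8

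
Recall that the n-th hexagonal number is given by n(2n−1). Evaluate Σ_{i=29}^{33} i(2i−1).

9475

Σ i(2i−1) = 2Σi² − Σi over i = 29..33.
Σi = 561 − 406 = 155 and Σi² = 12529 − 7714 = 4815.
2·4815 − 1·155 = 9475.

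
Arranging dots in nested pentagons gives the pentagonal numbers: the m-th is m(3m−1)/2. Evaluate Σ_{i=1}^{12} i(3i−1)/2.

936

Σ i(3i−1)/2 = (3Σi² − Σi) / 2 over i = 1..12.
Σi = 78 and Σi² = 650.
(3·650 − 1·78) / 2 = 1872/2 = 936.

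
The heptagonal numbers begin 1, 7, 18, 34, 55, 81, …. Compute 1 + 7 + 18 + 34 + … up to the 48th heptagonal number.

Σ i(5i−3)/2 = (5Σi² − 3Σi) / 2 over i = 1..48.
Σi = 1176 and Σi² = 38024.
(5·38024 − 3·1176) / 2 = 186592/2 = 93296.

93296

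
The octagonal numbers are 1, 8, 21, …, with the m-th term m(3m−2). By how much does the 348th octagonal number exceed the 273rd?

139575

348·(3·348 − 2) = 362616 and 273·(3·273 − 2) = 223041.
Difference: 362616 − 223041 = 139575.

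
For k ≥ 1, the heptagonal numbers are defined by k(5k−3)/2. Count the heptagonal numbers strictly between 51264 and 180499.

125

The n-th heptagonal number is n(5n−3)/2.
Smallest index with value > 51264: n = 144 (giving 51624).
Largest index with value < 180499: n = 268 (giving 179158).
Indices 144 through 268: 125 terms.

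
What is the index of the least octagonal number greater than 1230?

21

Solve n(3n−2) > 1230 for integer n.
The largest n with value ≤ 1230 is 20 (since 1160 ≤ 1230 < 1281), so the first above is n = 21, value 1281.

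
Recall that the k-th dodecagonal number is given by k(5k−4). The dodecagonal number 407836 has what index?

Set n(5n−4) = 407836, giving 5n² − 4n − 407836 = 0.
The discriminant is 16 + 20·407836 = 8156736, and √8156736 = 2856.
So n = (4 + 2856) / 10 = 2860/10 = 286.

286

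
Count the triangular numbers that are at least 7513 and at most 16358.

58

The n-th triangular number is n(n+1)/2.
Smallest index with value ≥ 7513: n = 123 (giving 7626).
Largest index with value ≤ 16358: n = 180 (giving 16290).
Indices 123 through 180: 58 terms.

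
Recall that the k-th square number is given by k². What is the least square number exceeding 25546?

25600

Solve n² > 25546 for integer n.
The largest n with value ≤ 25546 is 159 (since 25281 ≤ 25546 < 25600), so the first above is n = 160, value 25600.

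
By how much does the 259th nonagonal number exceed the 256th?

5400

259·(7·259 − 5)/2 = 234136 and 256·(7·256 − 5)/2 = 228736.
Difference: 234136 − 228736 = 5400.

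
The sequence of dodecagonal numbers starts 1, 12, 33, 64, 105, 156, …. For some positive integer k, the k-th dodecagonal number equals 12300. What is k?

50

Set n(5n−4) = 12300, giving 5n² − 4n − 12300 = 0.
The discriminant is 16 + 20·12300 = 246016, and √246016 = 496.
So n = (4 + 496) / 10 = 500/10 = 50.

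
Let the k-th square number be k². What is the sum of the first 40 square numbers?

Σ_{i=1}^{40} i² = 40·41·81/6 = 22140.

22140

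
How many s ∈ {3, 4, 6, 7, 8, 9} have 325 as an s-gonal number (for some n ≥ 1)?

s = 3: P(3, 25) = 325. ✓
s = 4: P(4, 18) = 324 and P(4, 19) = 361; 325 is not s-gonal.
s = 6: P(6, 13) = 325. ✓
s = 7: P(7, 11) = 286 and P(7, 12) = 342; 325 is not s-gonal.
s = 8: P(8, 10) = 280 and P(8, 11) = 341; 325 is not s-gonal.
s = 9: P(9, 10) = 325. ✓
Hits: s ∈ {3, 6, 9} → 3.

3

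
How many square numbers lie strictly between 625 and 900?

4

The n-th square number is n².
Smallest index with value > 625: n = 26 (giving 676).
Largest index with value < 900: n = 29 (giving 841).
Indices 26 through 29: 4 terms.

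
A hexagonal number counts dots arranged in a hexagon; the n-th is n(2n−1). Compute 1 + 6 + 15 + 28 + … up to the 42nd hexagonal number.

Σ i(2i−1) = 2Σi² − Σi over i = 1..42.
Σi = 903 and Σi² = 25585.
2·25585 − 1·903 = 50267.

50267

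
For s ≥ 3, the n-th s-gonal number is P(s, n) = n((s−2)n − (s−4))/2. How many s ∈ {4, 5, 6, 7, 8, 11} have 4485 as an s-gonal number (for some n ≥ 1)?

s = 4: P(4, 66) = 4356 and P(4, 67) = 4489; 4485 is not s-gonal.
s = 5: P(5, 54) = 4347 and P(5, 55) = 4510; 4485 is not s-gonal.
s = 6: P(6, 47) = 4371 and P(6, 48) = 4560; 4485 is not s-gonal.
s = 7: P(7, 42) = 4347 and P(7, 43) = 4558; 4485 is not s-gonal.
s = 8: P(8, 39) = 4485. ✓
s = 11: P(11, 31) = 4216 and P(11, 32) = 4496; 4485 is not s-gonal.
Hits: s ∈ {8} → 1.

1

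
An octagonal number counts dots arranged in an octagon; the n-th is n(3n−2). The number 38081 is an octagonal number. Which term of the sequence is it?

Set n(3n−2) = 38081, giving 3n² − 2n − 38081 = 0.
So n = (2 + 676) / 6 = 678/6 = 113.
Check: 113·(3·113 − 2) = 38081. ✓

113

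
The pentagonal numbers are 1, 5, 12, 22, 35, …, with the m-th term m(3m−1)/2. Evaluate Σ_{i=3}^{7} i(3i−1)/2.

190

Σ i(3i−1)/2 = (3Σi² − Σi) / 2 over i = 3..7.
Σi = 28 − 3 = 25 and Σi² = 140 − 5 = 135.
(3·135 − 1·25) / 2 = 380/2 = 190.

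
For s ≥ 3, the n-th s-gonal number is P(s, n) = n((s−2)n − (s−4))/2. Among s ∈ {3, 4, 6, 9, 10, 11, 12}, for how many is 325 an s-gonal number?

s = 3: P(3, 25) = 325. ✓
s = 4: P(4, 18) = 324 and P(4, 19) = 361; 325 is not s-gonal.
s = 6: P(6, 13) = 325. ✓
s = 9: P(9, 10) = 325. ✓
s = 10: P(10, 9) = 297 and P(10, 10) = 370; 325 is not s-gonal.
s = 11: P(11, 8) = 260 and P(11, 9) = 333; 325 is not s-gonal.
s = 12: P(12, 8) = 288 and P(12, 9) = 369; 325 is not s-gonal.
Hits: s ∈ {3, 6, 9} → 3.

3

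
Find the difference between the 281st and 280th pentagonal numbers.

Consecutive pentagonal numbers differ by 3n − 2: here 3·281 − 2 = 841.

841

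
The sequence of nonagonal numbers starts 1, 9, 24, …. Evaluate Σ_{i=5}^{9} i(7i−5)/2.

805

Σ i(7i−5)/2 = (7Σi² − 5Σi) / 2 over i = 5..9.
Σi = 45 − 10 = 35 and Σi² = 285 − 30 = 255.
(7·255 − 5·35) / 2 = 1610/2 = 805.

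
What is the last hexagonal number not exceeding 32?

28

Solve n(2n−1) ≤ 32 for integer n.
n = 4 gives 28 ≤ 32, while n = 5 gives 45 > 32; so the answer is 28.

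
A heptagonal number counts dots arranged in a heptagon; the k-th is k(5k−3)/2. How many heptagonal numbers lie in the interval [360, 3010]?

The n-th heptagonal number is n(5n−3)/2.
Smallest index with value ≥ 360: n = 13 (giving 403).
Largest index with value ≤ 3010: n = 35 (giving 3010).
Indices 13 through 35: 23 terms.

23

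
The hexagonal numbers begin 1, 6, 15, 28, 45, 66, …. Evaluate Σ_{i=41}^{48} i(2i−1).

31412

Σ i(2i−1) = 2Σi² − Σi over i = 41..48.
Σi = 1176 − 820 = 356 and Σi² = 38024 − 22140 = 15884.
2·15884 − 1·356 = 31412.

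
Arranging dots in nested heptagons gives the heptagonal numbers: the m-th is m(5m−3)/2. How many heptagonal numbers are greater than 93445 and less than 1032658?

449

The n-th heptagonal number is n(5n−3)/2.
Smallest index with value > 93445: n = 194 (giving 93799).
Largest index with value < 1032658: n = 642 (giving 1029447).
Indices 194 through 642: 449 terms.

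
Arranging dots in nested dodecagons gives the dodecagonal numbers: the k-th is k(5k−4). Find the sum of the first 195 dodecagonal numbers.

12376910

Σ i(5i−4) = 5Σi² − 4Σi over i = 1..195.
Σi = 19110 and Σi² = 2490670.
5·2490670 − 4·19110 = 12376910.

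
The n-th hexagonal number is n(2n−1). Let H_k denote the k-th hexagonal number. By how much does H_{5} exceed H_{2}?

5·(2·5 − 1) = 45 and 2·(2·2 − 1) = 6.
Difference: 45 − 6 = 39.

39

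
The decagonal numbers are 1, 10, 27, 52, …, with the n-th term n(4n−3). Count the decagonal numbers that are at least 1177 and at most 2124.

6

The n-th decagonal number is n(4n−3).
Smallest index with value ≥ 1177: n = 18 (giving 1242).
Largest index with value ≤ 2124: n = 23 (giving 2047).
Indices 18 through 23: 6 terms.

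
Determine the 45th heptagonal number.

The 45th heptagonal number is n(5n−3)/2 with n = 45.
45·(5·45 − 3)/2 = 45·222/2 = 45·111 = 4995.

4995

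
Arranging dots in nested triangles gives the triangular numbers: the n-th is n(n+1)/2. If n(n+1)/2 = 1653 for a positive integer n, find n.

57

Set n(n+1)/2 = 1653, giving n² + n − 3306 = 0.
The discriminant is 1 + 8·1653 = 13225, and √13225 = 115.
So n = (-1 + 115) / 2 = 114/2 = 57.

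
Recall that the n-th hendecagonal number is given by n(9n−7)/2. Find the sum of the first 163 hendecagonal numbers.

6509242

Σ i(9i−7)/2 = (9Σi² − 7Σi) / 2 over i = 1..163.
Σi = 13366 and Σi² = 1456894.
(9·1456894 − 7·13366) / 2 = 13018484/2 = 6509242.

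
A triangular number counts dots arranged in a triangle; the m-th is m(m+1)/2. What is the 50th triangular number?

50·51/2 = 2550/2 = 1275.

1275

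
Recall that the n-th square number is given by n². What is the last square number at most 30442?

Solve n² ≤ 30442 for integer n.
n = 174 gives 30276 ≤ 30442, while n = 175 gives 30625 > 30442; so the answer is 30276.

30276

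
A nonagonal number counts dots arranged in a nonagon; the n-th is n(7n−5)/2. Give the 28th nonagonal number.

The 28th nonagonal number is n(7n−5)/2 with n = 28.
28·(7·28 − 5)/2 = 28·191/2 = 2674.

2674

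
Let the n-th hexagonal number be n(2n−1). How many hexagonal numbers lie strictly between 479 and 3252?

The n-th hexagonal number is n(2n−1).
Smallest index with value > 479: n = 16 (giving 496).
Largest index with value < 3252: n = 40 (giving 3160).
Indices 16 through 40: 25 terms.

25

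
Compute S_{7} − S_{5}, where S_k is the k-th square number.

24

7² = 49 and 5² = 25.
Difference: 49 − 25 = 24.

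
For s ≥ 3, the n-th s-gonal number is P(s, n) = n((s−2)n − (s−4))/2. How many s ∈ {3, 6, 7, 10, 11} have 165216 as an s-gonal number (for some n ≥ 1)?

s = 3: P(3, 574) = 165025 and P(3, 575) = 165600; 165216 is not s-gonal.
s = 6: P(6, 287) = 164451 and P(6, 288) = 165600; 165216 is not s-gonal.
s = 7: P(7, 257) = 164737 and P(7, 258) = 166023; 165216 is not s-gonal.
s = 10: P(10, 203) = 164227 and P(10, 204) = 165852; 165216 is not s-gonal.
s = 11: P(11, 192) = 165216. ✓
Hits: s ∈ {11} → 1.

1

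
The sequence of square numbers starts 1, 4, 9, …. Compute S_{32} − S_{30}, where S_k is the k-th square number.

124

32² = 1024 and 30² = 900.
Difference: 1024 − 900 = 124.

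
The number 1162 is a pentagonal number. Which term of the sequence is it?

Set n(3n−1)/2 = 1162, giving 3n² − n − 2324 = 0.
The discriminant is 1 + 24·1162 = 27889, and √27889 = 167.
So n = (1 + 167) / 6 = 168/6 = 28.

28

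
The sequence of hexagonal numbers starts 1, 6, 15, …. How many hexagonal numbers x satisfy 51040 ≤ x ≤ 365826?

The n-th hexagonal number is n(2n−1).
Smallest index with value ≥ 51040: n = 160 (giving 51040).
Largest index with value ≤ 365826: n = 427 (giving 364231).
Indices 160 through 427: 268 terms.

268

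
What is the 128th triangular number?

The 128th triangular number is n(n+1)/2 with n = 128.
128·129/2 = 16512/2 = 8256.

8256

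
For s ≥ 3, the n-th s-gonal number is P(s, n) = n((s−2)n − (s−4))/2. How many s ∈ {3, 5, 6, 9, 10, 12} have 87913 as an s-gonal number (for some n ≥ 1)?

s = 3: P(3, 418) = 87571 and P(3, 419) = 87990; 87913 is not s-gonal.
s = 5: P(5, 242) = 87725 and P(5, 243) = 88452; 87913 is not s-gonal.
s = 6: P(6, 209) = 87153 and P(6, 210) = 87990; 87913 is not s-gonal.
s = 9: P(9, 158) = 86979 and P(9, 159) = 88086; 87913 is not s-gonal.
s = 10: P(10, 148) = 87172 and P(10, 149) = 88357; 87913 is not s-gonal.
s = 12: P(12, 133) = 87913. ✓
Hits: s ∈ {12} → 1.

1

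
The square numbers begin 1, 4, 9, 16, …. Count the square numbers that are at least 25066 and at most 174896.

260

The n-th square number is n².
Smallest index with value ≥ 25066: n = 159 (giving 25281).
Largest index with value ≤ 174896: n = 418 (giving 174724).
Indices 159 through 418: 260 terms.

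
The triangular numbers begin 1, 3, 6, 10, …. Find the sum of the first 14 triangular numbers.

560

Σ i(i+1)/2 = (Σi² + Σi) / 2 over i = 1..14.
Σi = 105 and Σi² = 1015.
(1·1015 + 1·105) / 2 = 1120/2 = 560.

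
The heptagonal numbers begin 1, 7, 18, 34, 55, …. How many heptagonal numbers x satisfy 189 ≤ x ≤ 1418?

The n-th heptagonal number is n(5n−3)/2.
Smallest index with value ≥ 189: n = 9 (giving 189).
Largest index with value ≤ 1418: n = 24 (giving 1404).
Indices 9 through 24: 16 terms.

16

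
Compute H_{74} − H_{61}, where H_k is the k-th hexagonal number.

3497

74·(2·74 − 1) = 10878 and 61·(2·61 − 1) = 7381.
Difference: 10878 − 7381 = 3497.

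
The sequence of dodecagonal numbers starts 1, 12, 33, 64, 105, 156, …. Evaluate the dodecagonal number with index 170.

170·(5·170 − 4) = 170·846 = 143820.

143820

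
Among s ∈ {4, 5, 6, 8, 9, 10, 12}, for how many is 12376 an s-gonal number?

s = 4: P(4, 111) = 12321 and P(4, 112) = 12544; 12376 is not s-gonal.
s = 5: P(5, 91) = 12376. ✓
s = 6: P(6, 78) = 12090 and P(6, 79) = 12403; 12376 is not s-gonal.
s = 8: P(8, 64) = 12160 and P(8, 65) = 12545; 12376 is not s-gonal.
s = 9: P(9, 59) = 12036 and P(9, 60) = 12450; 12376 is not s-gonal.
s = 10: P(10, 56) = 12376. ✓
s = 12: P(12, 50) = 12300 and P(12, 51) = 12801; 12376 is not s-gonal.
Hits: s ∈ {5, 10} → 2.

2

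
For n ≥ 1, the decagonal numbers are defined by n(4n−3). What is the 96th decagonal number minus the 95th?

Consecutive decagonal numbers differ by 8n − 7: here 8·96 − 7 = 761.

761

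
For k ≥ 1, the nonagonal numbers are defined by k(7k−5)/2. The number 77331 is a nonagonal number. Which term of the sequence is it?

Set n(7n−5)/2 = 77331, giving 7n² − 5n − 154662 = 0.
The discriminant is 25 + 56·77331 = 4330561, and √4330561 = 2081.
So n = (5 + 2081) / 14 = 2086/14 = 149.
Check: 149·(7·149 − 5)/2 = 77331. ✓

149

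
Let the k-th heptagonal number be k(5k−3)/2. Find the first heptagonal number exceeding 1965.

2059

Solve n(5n−3)/2 > 1965 for integer n.
The largest n with value ≤ 1965 is 28 (since 1918 ≤ 1965 < 2059), so the first above is n = 29, value 2059.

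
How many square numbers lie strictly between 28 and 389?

14

The n-th square number is n².
Smallest index with value > 28: n = 6 (giving 36).
Largest index with value < 389: n = 19 (giving 361).
Indices 6 through 19: 14 terms.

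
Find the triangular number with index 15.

The 15th triangular number is n(n+1)/2 with n = 15.
15·16/2 = 240/2 = 120.

120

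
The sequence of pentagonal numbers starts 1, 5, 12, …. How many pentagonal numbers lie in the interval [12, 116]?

6

The n-th pentagonal number is n(3n−1)/2.
Smallest index with value ≥ 12: n = 3 (giving 12).
Largest index with value ≤ 116: n = 8 (giving 92).
Indices 3 through 8: 6 terms.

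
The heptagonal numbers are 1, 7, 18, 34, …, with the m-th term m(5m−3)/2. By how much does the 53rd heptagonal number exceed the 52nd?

261

Consecutive heptagonal numbers differ by 5n − 4: here 5·53 − 4 = 261.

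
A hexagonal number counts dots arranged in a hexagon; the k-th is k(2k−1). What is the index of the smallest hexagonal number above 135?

9

Solve n(2n−1) > 135 for integer n.
The largest n with value ≤ 135 is 8 (since 120 ≤ 135 < 153), so the first above is n = 9, value 153.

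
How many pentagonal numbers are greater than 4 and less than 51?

4

The n-th pentagonal number is n(3n−1)/2.
Smallest index with value > 4: n = 2 (giving 5).
Largest index with value < 51: n = 5 (giving 35).
Indices 2 through 5: 4 terms.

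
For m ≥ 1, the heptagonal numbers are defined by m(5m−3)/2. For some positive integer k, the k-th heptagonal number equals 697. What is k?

17

Set n(5n−3)/2 = 697, giving 5n² − 3n − 1394 = 0.
The discriminant is 9 + 40·697 = 27889, and √27889 = 167.
So n = (3 + 167) / 10 = 170/10 = 17.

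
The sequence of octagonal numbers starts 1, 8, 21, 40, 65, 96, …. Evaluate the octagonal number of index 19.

The 19th octagonal number is n(3n−2) with n = 19.
19·(3·19 − 2) = 19·55 = 1045.

1045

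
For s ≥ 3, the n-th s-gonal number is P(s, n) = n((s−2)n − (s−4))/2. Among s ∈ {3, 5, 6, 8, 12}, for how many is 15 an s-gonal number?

2

s = 3: P(3, 5) = 15. ✓
s = 5: P(5, 3) = 12 and P(5, 4) = 22; 15 is not s-gonal.
s = 6: P(6, 3) = 15. ✓
s = 8: P(8, 2) = 8 and P(8, 3) = 21; 15 is not s-gonal.
s = 12: P(12, 2) = 12 and P(12, 3) = 33; 15 is not s-gonal.
Hits: s ∈ {3, 6} → 2.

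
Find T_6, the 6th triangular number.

6·7/2 = 42/2 = 21.

21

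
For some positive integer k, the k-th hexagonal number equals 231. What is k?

Set n(2n−1) = 231, giving 2n² − n − 231 = 0.
The discriminant is 1 + 8·231 = 1849, and √1849 = 43.
So n = (1 + 43) / 4 = 44/4 = 11.

11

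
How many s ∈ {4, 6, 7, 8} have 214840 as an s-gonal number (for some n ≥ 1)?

s = 4: P(4, 463) = 214369 and P(4, 464) = 215296; 214840 is not s-gonal.
s = 6: P(6, 328) = 214840. ✓
s = 7: P(7, 293) = 214183 and P(7, 294) = 215649; 214840 is not s-gonal.
s = 8: P(8, 267) = 213333 and P(8, 268) = 214936; 214840 is not s-gonal.
Hits: s ∈ {6} → 1.

1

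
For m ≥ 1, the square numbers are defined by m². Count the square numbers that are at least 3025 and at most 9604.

The n-th square number is n².
Smallest index with value ≥ 3025: n = 55 (giving 3025).
Largest index with value ≤ 9604: n = 98 (giving 9604).
Indices 55 through 98: 44 terms.

44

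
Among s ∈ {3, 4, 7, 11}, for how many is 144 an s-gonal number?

s = 3: P(3, 16) = 136 and P(3, 17) = 153; 144 is not s-gonal.
s = 4: P(4, 12) = 144. ✓
s = 7: P(7, 7) = 112 and P(7, 8) = 148; 144 is not s-gonal.
s = 11: P(11, 6) = 141 and P(11, 7) = 196; 144 is not s-gonal.
Hits: s ∈ {4} → 1.

1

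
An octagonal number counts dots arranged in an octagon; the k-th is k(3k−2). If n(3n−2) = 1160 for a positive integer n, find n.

20

Set n(3n−2) = 1160, giving 3n² − 2n − 1160 = 0.
The discriminant is 4 + 12·1160 = 13924, and √13924 = 118.
So n = (2 + 118) / 6 = 120/6 = 20.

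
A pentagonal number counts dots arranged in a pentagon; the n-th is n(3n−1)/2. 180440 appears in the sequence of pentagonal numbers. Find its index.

347

Set n(3n−1)/2 = 180440, giving 3n² − n − 360880 = 0.
The discriminant is 1 + 24·180440 = 4330561, and √4330561 = 2081.
So n = (1 + 2081) / 6 = 2082/6 = 347.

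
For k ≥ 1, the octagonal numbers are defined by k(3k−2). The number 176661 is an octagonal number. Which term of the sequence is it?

Set n(3n−2) = 176661, giving 3n² − 2n − 176661 = 0.
The discriminant is 4 + 12·176661 = 2119936, and √2119936 = 1456.
So n = (2 + 1456) / 6 = 1458/6 = 243.

243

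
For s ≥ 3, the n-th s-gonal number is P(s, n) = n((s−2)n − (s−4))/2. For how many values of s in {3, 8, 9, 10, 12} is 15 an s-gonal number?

s = 3: P(3, 5) = 15. ✓
s = 8: P(8, 2) = 8 and P(8, 3) = 21; 15 is not s-gonal.
s = 9: P(9, 2) = 9 and P(9, 3) = 24; 15 is not s-gonal.
s = 10: P(10, 2) = 10 and P(10, 3) = 27; 15 is not s-gonal.
s = 12: P(12, 2) = 12 and P(12, 3) = 33; 15 is not s-gonal.
Hits: s ∈ {3} → 1.

1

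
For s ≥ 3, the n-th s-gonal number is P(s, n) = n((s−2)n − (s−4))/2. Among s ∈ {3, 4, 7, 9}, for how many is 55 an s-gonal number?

s = 3: P(3, 10) = 55. ✓
s = 4: P(4, 7) = 49 and P(4, 8) = 64; 55 is not s-gonal.
s = 7: P(7, 5) = 55. ✓
s = 9: P(9, 4) = 46 and P(9, 5) = 75; 55 is not s-gonal.
Hits: s ∈ {3, 7} → 2.

2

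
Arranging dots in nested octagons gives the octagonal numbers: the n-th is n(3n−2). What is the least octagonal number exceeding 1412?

1541

Solve n(3n−2) > 1412 for integer n.
The largest n with value ≤ 1412 is 22 (since 1408 ≤ 1412 < 1541), so the first above is n = 23, value 1541.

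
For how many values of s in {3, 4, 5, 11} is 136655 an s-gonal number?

1

s = 3: P(3, 522) = 136503 and P(3, 523) = 137026; 136655 is not s-gonal.
s = 4: P(4, 369) = 136161 and P(4, 370) = 136900; 136655 is not s-gonal.
s = 5: P(5, 302) = 136655. ✓
s = 11: P(11, 174) = 135633 and P(11, 175) = 137200; 136655 is not s-gonal.
Hits: s ∈ {5} → 1.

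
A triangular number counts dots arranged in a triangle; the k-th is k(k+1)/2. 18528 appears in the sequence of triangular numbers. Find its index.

Set n(n+1)/2 = 18528, giving n² + n − 37056 = 0.
The discriminant is 1 + 8·18528 = 148225, and √148225 = 385.
So n = (-1 + 385) / 2 = 384/2 = 192.

192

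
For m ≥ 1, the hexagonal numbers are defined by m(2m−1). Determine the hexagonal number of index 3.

15

3·(2·3 − 1) = 3·5 = 15.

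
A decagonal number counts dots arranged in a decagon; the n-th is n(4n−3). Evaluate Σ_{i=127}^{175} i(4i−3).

Σ i(4i−3) = 4Σi² − 3Σi over i = 127..175.
Σi = 15400 − 8001 = 7399 and Σi² = 1801800 − 674751 = 1127049.
4·1127049 − 3·7399 = 4485999.

4485999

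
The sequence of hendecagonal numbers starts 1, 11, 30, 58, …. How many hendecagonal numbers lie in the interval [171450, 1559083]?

The n-th hendecagonal number is n(9n−7)/2.
Smallest index with value ≥ 171450: n = 196 (giving 172186).
Largest index with value ≤ 1559083: n = 589 (giving 1559083).
Indices 196 through 589: 394 terms.

394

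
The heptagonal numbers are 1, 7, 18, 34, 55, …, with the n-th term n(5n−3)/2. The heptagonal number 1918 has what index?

28

Set n(5n−3)/2 = 1918, giving 5n² − 3n − 3836 = 0.
So n = (3 + 277) / 10 = 280/10 = 28.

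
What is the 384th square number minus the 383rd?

767

n² − (n−1)² = 2n − 1, so 384² − 383² = 2·384 − 1 = 767.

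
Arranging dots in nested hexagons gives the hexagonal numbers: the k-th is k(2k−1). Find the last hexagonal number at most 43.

28

Solve n(2n−1) ≤ 43 for integer n.
n = 4 gives 28 ≤ 43, while n = 5 gives 45 > 43; so the answer is 28.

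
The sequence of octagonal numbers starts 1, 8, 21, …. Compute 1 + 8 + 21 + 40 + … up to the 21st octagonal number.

Σ i(3i−2) = 3Σi² − 2Σi over i = 1..21.
Σi = 231 and Σi² = 3311.
3·3311 − 2·231 = 9471.

9471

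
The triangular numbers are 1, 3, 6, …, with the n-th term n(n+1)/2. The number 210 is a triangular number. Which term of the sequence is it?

Set n(n+1)/2 = 210, giving n² + n − 420 = 0.
The discriminant is 1 + 8·210 = 1681, and √1681 = 41.
So n = (-1 + 41) / 2 = 40/2 = 20.
Check: 20·21/2 = 210. ✓

20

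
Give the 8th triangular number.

The 8th triangular number is n(n+1)/2 with n = 8.
8·9/2 = 72/2 = 36.

36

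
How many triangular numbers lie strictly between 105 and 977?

The n-th triangular number is n(n+1)/2.
Smallest index with value > 105: n = 15 (giving 120).
Largest index with value < 977: n = 43 (giving 946).
Indices 15 through 43: 29 terms.

29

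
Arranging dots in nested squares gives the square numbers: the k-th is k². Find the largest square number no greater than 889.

841

Solve n² ≤ 889 for integer n.
n = 29 gives 841 ≤ 889, while n = 30 gives 900 > 889; so the answer is 841.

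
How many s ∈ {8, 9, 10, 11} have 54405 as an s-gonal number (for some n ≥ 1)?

2

s = 8: P(8, 135) = 54405. ✓
s = 9: P(9, 125) = 54375 and P(9, 126) = 55251; 54405 is not s-gonal.
s = 10: P(10, 117) = 54405. ✓
s = 11: P(11, 110) = 54065 and P(11, 111) = 55056; 54405 is not s-gonal.
Hits: s ∈ {8, 10} → 2.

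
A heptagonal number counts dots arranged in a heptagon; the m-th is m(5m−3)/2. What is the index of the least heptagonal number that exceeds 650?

17

Solve n(5n−3)/2 > 650 for integer n.
The largest n with value ≤ 650 is 16 (since 616 ≤ 650 < 697), so the first above is n = 17, value 697.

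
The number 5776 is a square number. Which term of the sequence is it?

76

We need n² = 5776, so n = √5776 = 76.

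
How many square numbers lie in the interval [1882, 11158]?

62

The n-th square number is n².
Smallest index with value ≥ 1882: n = 44 (giving 1936).
Largest index with value ≤ 11158: n = 105 (giving 11025).
Indices 44 through 105: 62 terms.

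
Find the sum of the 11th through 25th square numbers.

Σ_{i=11}^{25} i² = 5525 − 385 = 5140.

5140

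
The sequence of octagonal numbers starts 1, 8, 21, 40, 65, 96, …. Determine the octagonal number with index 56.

9296

The 56th octagonal number is n(3n−2) with n = 56.
56·(3·56 − 2) = 56·166 = 9296.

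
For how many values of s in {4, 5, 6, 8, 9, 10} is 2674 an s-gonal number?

s = 4: P(4, 51) = 2601 and P(4, 52) = 2704; 2674 is not s-gonal.
s = 5: P(5, 42) = 2625 and P(5, 43) = 2752; 2674 is not s-gonal.
s = 6: P(6, 36) = 2556 and P(6, 37) = 2701; 2674 is not s-gonal.
s = 8: P(8, 30) = 2640 and P(8, 31) = 2821; 2674 is not s-gonal.
s = 9: P(9, 28) = 2674. ✓
s = 10: P(10, 26) = 2626 and P(10, 27) = 2835; 2674 is not s-gonal.
Hits: s ∈ {9} → 1.

1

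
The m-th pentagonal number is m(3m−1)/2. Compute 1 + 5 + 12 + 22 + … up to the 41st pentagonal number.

35301

Σ i(3i−1)/2 = (3Σi² − Σi) / 2 over i = 1..41.
Σi = 861 and Σi² = 23821.
(3·23821 − 1·861) / 2 = 70602/2 = 35301.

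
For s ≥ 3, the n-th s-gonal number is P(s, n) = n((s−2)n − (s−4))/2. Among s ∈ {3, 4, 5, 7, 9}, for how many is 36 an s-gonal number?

2

s = 3: P(3, 8) = 36. ✓
s = 4: P(4, 6) = 36. ✓
s = 5: P(5, 5) = 35 and P(5, 6) = 51; 36 is not s-gonal.
s = 7: P(7, 4) = 34 and P(7, 5) = 55; 36 is not s-gonal.
s = 9: P(9, 3) = 24 and P(9, 4) = 46; 36 is not s-gonal.
Hits: s ∈ {3, 4} → 2.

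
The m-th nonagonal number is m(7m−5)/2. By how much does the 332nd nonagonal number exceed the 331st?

2318

Consecutive nonagonal numbers differ by 7n − 6: here 7·332 − 6 = 2318.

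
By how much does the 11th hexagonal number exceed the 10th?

41

Consecutive hexagonal numbers differ by 4n − 3: here 4·11 − 3 = 41.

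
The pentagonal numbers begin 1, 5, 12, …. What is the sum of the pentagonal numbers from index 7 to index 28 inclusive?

Σ i(3i−1)/2 = (3Σi² − Σi) / 2 over i = 7..28.
Σi = 406 − 21 = 385 and Σi² = 7714 − 91 = 7623.
(3·7623 − 1·385) / 2 = 22484/2 = 11242.

11242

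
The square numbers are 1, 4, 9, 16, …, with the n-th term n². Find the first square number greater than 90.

Solve n² > 90 for integer n.
The largest n with value ≤ 90 is 9 (since 81 ≤ 90 < 100), so the first above is n = 10, value 100.

100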